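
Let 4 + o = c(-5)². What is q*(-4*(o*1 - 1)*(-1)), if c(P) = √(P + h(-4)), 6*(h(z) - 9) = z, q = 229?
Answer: -4580/3 ≈ -1526.7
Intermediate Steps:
h(z) = 9 + z/6
c(P) = √(25/3 + P) (c(P) = √(P + (9 + (⅙)*(-4))) = √(P + (9 - ⅔)) = √(P + 25/3) = √(25/3 + P))
o = -⅔ (o = -4 + (√(75 + 9*(-5))/3)² = -4 + (√(75 - 45)/3)² = -4 + (√30/3)² = -4 + 10/3 = -⅔ ≈ -0.66667)
q*(-4*(o*1 - 1)*(-1)) = 229*(-4*(-⅔*1 - 1)*(-1)) = 229*(-4*(-⅔ - 1)*(-1)) = 229*(-4*(-5/3)*(-1)) = 229*((20/3)*(-1)) = 229*(-20/3) = -4580/3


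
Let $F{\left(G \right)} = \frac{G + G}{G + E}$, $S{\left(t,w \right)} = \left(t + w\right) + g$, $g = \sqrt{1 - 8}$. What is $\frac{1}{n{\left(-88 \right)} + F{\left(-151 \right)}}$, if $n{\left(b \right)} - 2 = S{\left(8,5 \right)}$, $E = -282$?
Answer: $\frac{420443}{6787376} - \frac{187489 i \sqrt{7}}{47511632} \approx 0.061945 - 0.010441 i$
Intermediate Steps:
$g = i \sqrt{7}$ ($g = \sqrt{-7} = i \sqrt{7} \approx 2.6458 i$)
$S{\left(t,w \right)} = t + w + i \sqrt{7}$ ($S{\left(t,w \right)} = \left(t + w\right) + i \sqrt{7} = t + w + i \sqrt{7}$)
$F{\left(G \right)} = \frac{2 G}{-282 + G}$ ($F{\left(G \right)} = \frac{G + G}{G - 282} = \frac{2 G}{-282 + G}$)
$n{\left(b \right)} = 15 + i \sqrt{7}$ ($n{\left(b \right)} = 2 + \left(8 + 5 + i \sqrt{7}\right) = 2 + \left(13 + i \sqrt{7}\right) = 15 + i \sqrt{7}$)
$\frac{1}{n{\left(-88 \right)} + F{\left(-151 \right)}} = \frac{1}{\left(15 + i \sqrt{7}\right) + 2 \left(-151\right) \frac{1}{-282 - 151}} = \frac{1}{\left(15 + i \sqrt{7}\right) + 2 \left(-151\right) \frac{1}{-433}} = \frac{1}{\left(15 + i \sqrt{7}\right) + 2 \left(-151\right) \left(- \frac{1}{433}\right)} = \frac{1}{\left(15 + i \sqrt{7}\right) + \frac{302}{433}} = \frac{1}{\frac{6797}{433} + i \sqrt{7}}$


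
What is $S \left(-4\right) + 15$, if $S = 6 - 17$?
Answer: $59$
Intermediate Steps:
$S = -11$ ($S = 6 - 17 = -11$)
$S \left(-4\right) + 15 = \left(-11\right) \left(-4\right) + 15 = 44 + 15 = 59$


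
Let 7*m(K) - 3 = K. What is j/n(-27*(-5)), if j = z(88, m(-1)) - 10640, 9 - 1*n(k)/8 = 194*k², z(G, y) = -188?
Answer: 2707/7071282 ≈ 0.00038282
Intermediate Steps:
m(K) = 3/7 + K/7
n(k) = 72 - 1552*k²
j = -10828 (j = -188 - 10640 = -10828)
j/n(-27*(-5)) = -10828/(72 - 1552*(-27*(-5))²) = -10828/(72 - 1552*135²) = -10828/(72 - 1552*18225) = -10828/(72 - 28285200) = -10828/(-28285128) = -10828*(-1/28285128) = 2707/7071282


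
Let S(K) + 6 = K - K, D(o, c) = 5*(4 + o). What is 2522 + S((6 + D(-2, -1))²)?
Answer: 2516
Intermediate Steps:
D(o, c) = 20 + 5*o
S(K) = -6 (S(K) = -6 + (K - K) = -6 + 0 = -6)
2522 + S((6 + D(-2, -1))²) = 2522 - 6 = 2516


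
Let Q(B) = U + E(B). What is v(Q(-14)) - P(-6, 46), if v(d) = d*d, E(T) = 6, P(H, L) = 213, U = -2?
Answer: -197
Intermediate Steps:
Q(B) = 4 (Q(B) = -2 + 6 = 4)
v(d) = d²
v(Q(-14)) - P(-6, 46) = 4² - 1*213 = 16 - 213 = -197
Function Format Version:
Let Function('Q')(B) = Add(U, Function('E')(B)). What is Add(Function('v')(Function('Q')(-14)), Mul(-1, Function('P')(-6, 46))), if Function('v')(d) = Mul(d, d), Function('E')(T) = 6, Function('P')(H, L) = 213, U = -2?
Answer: -197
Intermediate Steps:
Function('Q')(B) = 4 (Function('Q')(B) = Add(-2, 6) = 4)
Function('v')(d) = Pow(d, 2)
Add(Function('v')(Function('Q')(-14)), Mul(-1, Function('P')(-6, 46))) = Add(Pow(4, 2), Mul(-1, 213)) = Add(16, -213) = -197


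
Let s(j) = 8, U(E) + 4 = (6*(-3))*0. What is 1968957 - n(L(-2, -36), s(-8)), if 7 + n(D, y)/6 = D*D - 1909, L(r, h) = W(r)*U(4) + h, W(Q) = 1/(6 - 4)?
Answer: 1971789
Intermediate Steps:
W(Q) = 1/2
U(E) = -4 (U(E) = -4 + (6*(-3))*0 = -4 - 18*0 = -4 + 0 = -4)
L(r, h) = -2 + h (L(r, h) = (1/2)*(-4) + h = -2 + h)
n(D, y) = -11496 + 6*D**2 (n(D, y) = -42 + 6*(D*D - 1909) = -42 + 6*(D**2 - 1909) = -42 + 6*(-1909 + D**2) = -42 + (-11454 + 6*D**2) = -11496 + 6*D**2)
1968957 - n(L(-2, -36), s(-8)) = 1968957 - (-11496 + 6*(-2 - 36)**2) = 1968957 - (-11496 + 6*(-38)**2) = 1968957 - (-11496 + 6*1444) = 1968957 - (-11496 + 8664) = 1968957 - 1*(-2832) = 1968957 + 2832 = 1971789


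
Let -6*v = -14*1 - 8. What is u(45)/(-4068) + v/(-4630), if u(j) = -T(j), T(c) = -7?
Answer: -23663/9417420 ≈ -0.0025127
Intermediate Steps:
u(j) = 7 (u(j) = -1*(-7) = 7)
v = 11/3 (v = -(-14*1 - 8)/6 = -(-14 - 8)/6 = -1/6*(-22) = 11/3 ≈ 3.6667)
u(45)/(-4068) + v/(-4630) = 7/(-4068) + (11/3)/(-4630) = 7*(-1/4068) + (11/3)*(-1/4630) = -7/4068 - 11/13890 = -23663/9417420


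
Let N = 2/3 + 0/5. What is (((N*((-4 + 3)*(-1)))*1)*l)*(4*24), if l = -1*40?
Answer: -2560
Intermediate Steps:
N = ⅔ (N = 2*(⅓) + 0*(⅕) = ⅔ + 0 = ⅔ ≈ 0.66667)
l = -40
(((N*((-4 + 3)*(-1)))*1)*l)*(4*24) = (((2*((-4 + 3)*(-1))/3)*1)*(-40))*(4*24) = (((2*(-1*(-1))/3)*1)*(-40))*96 = ((((⅔)*1)*1)*(-40))*96 = (((⅔)*1)*(-40))*96 = ((⅔)*(-40))*96 = -80/3*96 = -2560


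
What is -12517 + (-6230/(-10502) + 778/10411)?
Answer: -7688144446/614249 ≈ -12516.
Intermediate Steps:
-12517 + (-6230/(-10502) + 778/10411) = -12517 + (-6230*(-1/10502) + 778*(1/10411)) = -12517 + (35/59 + 778/10411) = -12517 + 410287/614249 = -7688144446/614249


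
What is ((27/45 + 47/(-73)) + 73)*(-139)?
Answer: -3701431/365 ≈ -10141.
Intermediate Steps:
((27/45 + 47/(-73)) + 73)*(-139) = ((27*(1/45) + 47*(-1/73)) + 73)*(-139) = ((3/5 - 47/73) + 73)*(-139) = (-16/365 + 73)*(-139) = (26629/365)*(-139) = -3701431/365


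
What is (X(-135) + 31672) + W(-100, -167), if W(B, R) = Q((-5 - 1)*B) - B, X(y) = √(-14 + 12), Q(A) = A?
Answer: 32372 + I*√2 ≈ 32372.0 + 1.4142*I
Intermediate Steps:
X(y) = I*√2 (X(y) = √(-2) = I*√2)
W(B, R) = -7*B (W(B, R) = (-5 - 1)*B - B = -6*B - B = -7*B)
(X(-135) + 31672) + W(-100, -167) = (I*√2 + 31672) - 7*(-100) = (31672 + I*√2) + 700 = 32372 + I*√2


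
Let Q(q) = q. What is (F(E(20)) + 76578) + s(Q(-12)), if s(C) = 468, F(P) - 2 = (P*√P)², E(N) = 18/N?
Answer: 77048729/1000 ≈ 77049.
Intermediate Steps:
F(P) = 2 + P³ (F(P) = 2 + (P*√P)² = 2 + (P^(3/2))² = 2 + P³)
(F(E(20)) + 76578) + s(Q(-12)) = ((2 + (18/20)³) + 76578) + 468 = ((2 + (18*(1/20))³) + 76578) + 468 = ((2 + (9/10)³) + 76578) + 468 = ((2 + 729/1000) + 76578) + 468 = (2729/1000 + 76578) + 468 = 76580729/1000 + 468 = 77048729/1000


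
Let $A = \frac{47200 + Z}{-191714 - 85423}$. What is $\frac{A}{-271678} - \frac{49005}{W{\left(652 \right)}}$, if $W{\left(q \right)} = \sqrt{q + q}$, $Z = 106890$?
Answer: $\frac{77045}{37646012943} - \frac{49005 \sqrt{326}}{652} \approx -1357.1$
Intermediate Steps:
$A = - \frac{154090}{277137}$ ($A = \frac{47200 + 106890}{-191714 - 85423} = \frac{154090}{-277137} = 154090 \left(- \frac{1}{277137}\right) = - \frac{154090}{277137} \approx -0.55601$)
$W{\left(q \right)} = \sqrt{2} \sqrt{q}$ ($W{\left(q \right)} = \sqrt{2 q} = \sqrt{2} \sqrt{q}$)
$\frac{A}{-271678} - \frac{49005}{W{\left(652 \right)}} = - \frac{154090}{277137 \left(-271678\right)} - \frac{49005}{\sqrt{2} \sqrt{652}} = \left(- \frac{154090}{277137}\right) \left(- \frac{1}{271678}\right) - \frac{49005}{\sqrt{2} \cdot 2 \sqrt{163}} = \frac{77045}{37646012943} - \frac{49005}{2 \sqrt{326}} = \frac{77045}{37646012943} - 49005 \frac{\sqrt{326}}{652} = \frac{77045}{37646012943} - \frac{49005 \sqrt{326}}{652}$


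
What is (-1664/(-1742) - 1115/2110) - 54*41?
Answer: -62586569/28274 ≈ -2213.6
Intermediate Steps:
(-1664/(-1742) - 1115/2110) - 54*41 = (-1664*(-1/1742) - 1115*1/2110) - 2214 = (64/67 - 223/422) - 2214 = 12067/28274 - 2214 = -62586569/28274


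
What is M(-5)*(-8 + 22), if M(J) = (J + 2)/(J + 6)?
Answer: -42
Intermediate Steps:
M(J) = (2 + J)/(6 + J)
M(-5)*(-8 + 22) = ((2 - 5)/(6 - 5))*(-8 + 22) = (-3/1)*14 = (1*(-3))*14 = -3*14 = -42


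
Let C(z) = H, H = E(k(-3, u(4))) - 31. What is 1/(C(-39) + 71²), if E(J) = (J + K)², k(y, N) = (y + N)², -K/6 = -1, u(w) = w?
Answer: 1/5059 ≈ 0.00019767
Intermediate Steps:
K = 6 (K = -6*(-1) = 6)
k(y, N) = (N + y)²
E(J) = (6 + J)² (E(J) = (J + 6)² = (6 + J)²)
H = 18 (H = (6 + (4 - 3)²)² - 31 = (6 + 1²)² - 31 = (6 + 1)² - 31 = 7² - 31 = 49 - 31 = 18)
C(z) = 18
1/(C(-39) + 71²) = 1/(18 + 71²) = 1/(18 + 5041) = 1/5059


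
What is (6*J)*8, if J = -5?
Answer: -240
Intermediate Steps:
(6*J)*8 = (6*(-5))*8 = -30*8 = -240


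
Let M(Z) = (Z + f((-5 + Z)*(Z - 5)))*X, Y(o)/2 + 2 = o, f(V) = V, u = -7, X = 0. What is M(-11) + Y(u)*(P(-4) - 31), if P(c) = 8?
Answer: 414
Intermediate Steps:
Y(o) = -4 + 2*o
M(Z) = 0 (M(Z) = (Z + (-5 + Z)*(Z - 5))*0 = (Z + (-5 + Z)*(-5 + Z))*0 = (Z + (-5 + Z)²)*0 = 0)
M(-11) + Y(u)*(P(-4) - 31) = 0 + (-4 + 2*(-7))*(8 - 31) = 0 + (-4 - 14)*(-23) = 0 - 18*(-23) = 0 + 414 = 414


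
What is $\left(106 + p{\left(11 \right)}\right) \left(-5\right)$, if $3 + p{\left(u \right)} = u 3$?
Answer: $-680$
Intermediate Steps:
$p{\left(u \right)} = -3 + 3 u$ ($p{\left(u \right)} = -3 + u 3 = -3 + 3 u$)
$\left(106 + p{\left(11 \right)}\right) \left(-5\right) = \left(106 + \left(-3 + 3 \cdot 11\right)\right) \left(-5\right) = \left(106 + \left(-3 + 33\right)\right) \left(-5\right) = \left(106 + 30\right) \left(-5\right) = 136 \left(-5\right) = -680$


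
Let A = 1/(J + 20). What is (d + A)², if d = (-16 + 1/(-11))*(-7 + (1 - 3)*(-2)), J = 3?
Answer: 149426176/64009 ≈ 2334.5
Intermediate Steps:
d = 531/11 (d = (-16 - 1/11)*(-7 - 2*(-2)) = -177*(-7 + 4)/11 = -177/11*(-3) = 531/11 ≈ 48.273)
A = 1/23 (A = 1/(3 + 20) = 1/23 ≈ 0.043478)
(d + A)² = (531/11 + 1/23)² = (12224/253)² = 149426176/64009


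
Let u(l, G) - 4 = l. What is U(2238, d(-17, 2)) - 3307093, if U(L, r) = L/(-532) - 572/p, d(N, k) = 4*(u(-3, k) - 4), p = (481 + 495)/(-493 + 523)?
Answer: -26830622281/8113 ≈ -3.3071e+6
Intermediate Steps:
u(l, G) = 4 + l
p = 488/15 (p = 976/30 = 976*(1/30) = 488/15 ≈ 32.533)
d(N, k) = -12 (d(N, k) = 4*((4 - 3) - 4) = 4*(1 - 4) = 4*(-3) = -12)
U(L, r) = -2145/122 - L/532 (U(L, r) = L/(-532) - 572/488/15 = L*(-1/532) - 572*15/488 = -L/532 - 2145/122 = -2145/122 - L/532)
U(2238, d(-17, 2)) - 3307093 = (-2145/122 - 1/532*2238) - 3307093 = (-2145/122 - 1119/266) - 3307093 = -176772/8113 - 3307093 = -26830622281/8113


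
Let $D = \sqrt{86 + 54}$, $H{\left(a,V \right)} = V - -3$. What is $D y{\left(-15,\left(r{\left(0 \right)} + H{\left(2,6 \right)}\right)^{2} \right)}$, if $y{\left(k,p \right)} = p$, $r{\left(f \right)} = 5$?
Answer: $392 \sqrt{35} \approx 2319.1$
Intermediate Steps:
$H{\left(a,V \right)} = 3 + V$ ($H{\left(a,V \right)} = V + 3 = 3 + V$)
$D = 2 \sqrt{35}$ ($D = \sqrt{140} = 2 \sqrt{35} \approx 11.832$)
$D y{\left(-15,\left(r{\left(0 \right)} + H{\left(2,6 \right)}\right)^{2} \right)} = 2 \sqrt{35} \left(5 + \left(3 + 6\right)\right)^{2} = 2 \sqrt{35} \left(5 + 9\right)^{2} = 2 \sqrt{35} \cdot 14^{2} = 2 \sqrt{35} \cdot 196 = 392 \sqrt{35}$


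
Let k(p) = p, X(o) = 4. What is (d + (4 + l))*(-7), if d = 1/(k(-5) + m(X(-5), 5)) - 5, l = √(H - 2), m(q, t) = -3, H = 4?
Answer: 63/8 - 7*√2 ≈ -2.0245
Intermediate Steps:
l = √2 (l = √(4 - 2) = √2 ≈ 1.4142)
d = -41/8 (d = 1/(-5 - 3) - 5 = 1/(-8) - 5 = -⅛ - 5 = -41/8 ≈ -5.1250)
(d + (4 + l))*(-7) = (-41/8 + (4 + √2))*(-7) = (-9/8 + √2)*(-7) = 63/8 - 7*√2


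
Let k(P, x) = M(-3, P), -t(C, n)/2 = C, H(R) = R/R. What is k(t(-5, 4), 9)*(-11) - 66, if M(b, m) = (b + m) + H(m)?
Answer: -154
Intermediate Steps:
H(R) = 1
t(C, n) = -2*C
M(b, m) = 1 + b + m (M(b, m) = (b + m) + 1 = 1 + b + m)
k(P, x) = -2 + P (k(P, x) = 1 - 3 + P = -2 + P)
k(t(-5, 4), 9)*(-11) - 66 = (-2 - 2*(-5))*(-11) - 66 = (-2 + 10)*(-11) - 66 = 8*(-11) - 66 = -88 - 66 = -154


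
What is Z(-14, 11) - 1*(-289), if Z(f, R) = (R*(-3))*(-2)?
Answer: 355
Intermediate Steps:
Z(f, R) = 6*R (Z(f, R) = -3*R*(-2) = 6*R)
Z(-14, 11) - 1*(-289) = 6*11 - 1*(-289) = 66 + 289 = 355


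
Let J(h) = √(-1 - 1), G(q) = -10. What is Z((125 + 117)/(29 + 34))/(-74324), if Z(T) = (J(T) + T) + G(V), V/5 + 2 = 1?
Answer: 97/1170603 - I*√2/74324 ≈ 8.2863e-5 - 1.9028e-5*I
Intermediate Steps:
V = -5 (V = -10 + 5*1 = -10 + 5 = -5)
J(h) = I*√2 (J(h) = √(-2) = I*√2)
Z(T) = -10 + T + I*√2 (Z(T) = (I*√2 + T) - 10 = (T + I*√2) - 10 = -10 + T + I*√2)
Z((125 + 117)/(29 + 34))/(-74324) = (-10 + (125 + 117)/(29 + 34) + I*√2)/(-74324) = (-10 + 242/63 + I*√2)*(-1/74324) = (-388/63 + I*√2)*(-1/74324) = 97/1170603 - I*√2/74324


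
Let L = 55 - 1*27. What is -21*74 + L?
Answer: -1526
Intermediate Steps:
L = 28 (L = 55 - 27 = 28)
-21*74 + L = -21*74 + 28 = -1554 + 28 = -1526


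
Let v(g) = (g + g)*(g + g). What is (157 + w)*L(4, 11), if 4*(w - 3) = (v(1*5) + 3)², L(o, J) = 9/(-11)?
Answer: -101241/44 ≈ -2300.9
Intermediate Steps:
L(o, J) = -9/11 (L(o, J) = 9*(-1/11) = -9/11)
v(g) = 4*g² (v(g) = (2*g)*(2*g) = 4*g²)
w = 10621/4 (w = 3 + (4*(1*5)² + 3)²/4 = 3 + (4*5² + 3)²/4 = 3 + (4*25 + 3)²/4 = 3 + (100 + 3)²/4 = 3 + (¼)*103² = 3 + (¼)*10609 = 3 + 10609/4 = 10621/4 ≈ 2655.3)
(157 + w)*L(4, 11) = (157 + 10621/4)*(-9/11) = (11249/4)*(-9/11) = -101241/44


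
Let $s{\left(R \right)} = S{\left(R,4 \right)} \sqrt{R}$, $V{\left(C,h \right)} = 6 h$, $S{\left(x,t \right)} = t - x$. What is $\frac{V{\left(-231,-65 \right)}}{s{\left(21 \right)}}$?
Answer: $\frac{130 \sqrt{21}}{119} \approx 5.0062$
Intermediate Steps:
$s{\left(R \right)} = \sqrt{R} \left(4 - R\right)$ ($s{\left(R \right)} = \left(4 - R\right) \sqrt{R} = \sqrt{R} \left(4 - R\right)$)
$\frac{V{\left(-231,-65 \right)}}{s{\left(21 \right)}} = \frac{6 \left(-65\right)}{\sqrt{21} \left(4 - 21\right)} = - \frac{390}{\sqrt{21} \left(4 - 21\right)} = - \frac{390}{\sqrt{21} \left(-17\right)} = - \frac{390}{\left(-17\right) \sqrt{21}} = - 390 \left(- \frac{\sqrt{21}}{357}\right) = \frac{130 \sqrt{21}}{119}$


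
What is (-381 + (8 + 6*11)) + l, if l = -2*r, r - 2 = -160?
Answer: 9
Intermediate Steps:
r = -158 (r = 2 - 160 = -158)
l = 316 (l = -2*(-158) = 316)
(-381 + (8 + 6*11)) + l = (-381 + (8 + 6*11)) + 316 = (-381 + (8 + 66)) + 316 = (-381 + 74) + 316 = -307 + 316 = 9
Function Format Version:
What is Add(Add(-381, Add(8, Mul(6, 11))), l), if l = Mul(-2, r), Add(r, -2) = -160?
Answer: 9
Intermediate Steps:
r = -158 (r = Add(2, -160) = -158)
l = 316 (l = Mul(-2, -158) = 316)
Add(Add(-381, Add(8, Mul(6, 11))), l) = Add(Add(-381, Add(8, Mul(6, 11))), 316) = Add(Add(-381, Add(8, 66)), 316) = Add(Add(-381, 74), 316) = Add(-307, 316) = 9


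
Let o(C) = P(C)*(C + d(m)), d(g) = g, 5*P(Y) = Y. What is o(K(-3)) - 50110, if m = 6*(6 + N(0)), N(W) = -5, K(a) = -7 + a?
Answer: -50102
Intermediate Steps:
P(Y) = Y/5
m = 6 (m = 6*(6 - 5) = 6*1 = 6)
o(C) = C*(6 + C)/5 (o(C) = (C/5)*(C + 6) = (C/5)*(6 + C) = C*(6 + C)/5)
o(K(-3)) - 50110 = (-7 - 3)*(6 + (-7 - 3))/5 - 50110 = (1/5)*(-10)*(6 - 10) - 50110 = (1/5)*(-10)*(-4) - 50110 = 8 - 50110 = -50102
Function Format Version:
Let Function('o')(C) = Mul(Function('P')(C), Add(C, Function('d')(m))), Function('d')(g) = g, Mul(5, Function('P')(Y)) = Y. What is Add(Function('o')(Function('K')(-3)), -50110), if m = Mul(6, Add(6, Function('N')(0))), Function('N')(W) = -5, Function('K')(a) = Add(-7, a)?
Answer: -50102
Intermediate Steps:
Function('P')(Y) = Mul(Rational(1, 5), Y)
m = 6 (m = Mul(6, Add(6, -5)) = Mul(6, 1) = 6)
Function('o')(C) = Mul(Rational(1, 5), C, Add(6, C)) (Function('o')(C) = Mul(Mul(Rational(1, 5), C), Add(C, 6)) = Mul(Mul(Rational(1, 5), C), Add(6, C)) = Mul(Rational(1, 5), C, Add(6, C)))
Add(Function('o')(Function('K')(-3)), -50110) = Add(Mul(Rational(1, 5), Add(-7, -3), Add(6, Add(-7, -3))), -50110) = Add(Mul(Rational(1, 5), -10, Add(6, -10)), -50110) = Add(Mul(Rational(1, 5), -10, -4), -50110) = Add(8, -50110) = -50102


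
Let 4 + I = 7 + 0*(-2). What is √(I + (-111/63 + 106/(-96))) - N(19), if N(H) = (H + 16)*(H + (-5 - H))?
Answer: 175 + √105/28 ≈ 175.37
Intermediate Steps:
I = 3 (I = -4 + (7 + 0*(-2)) = -4 + (7 + 0) = -4 + 7 = 3)
N(H) = -80 - 5*H (N(H) = (16 + H)*(-5) = -80 - 5*H)
√(I + (-111/63 + 106/(-96))) - N(19) = √(3 + (-111/63 + 106/(-96))) - (-80 - 5*19) = √(3 + (-111*1/63 + 106*(-1/96))) - (-80 - 95) = √(3 + (-37/21 - 53/48)) - 1*(-175) = √(3 - 321/112) + 175 = √(15/112) + 175 = √105/28 + 175 = 175 + √105/28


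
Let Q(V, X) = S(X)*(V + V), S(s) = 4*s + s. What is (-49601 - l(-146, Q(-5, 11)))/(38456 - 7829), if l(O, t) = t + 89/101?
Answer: -4954240/3093327 ≈ -1.6016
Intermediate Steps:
S(s) = 5*s
Q(V, X) = 10*V*X (Q(V, X) = (5*X)*(V + V) = (5*X)*(2*V) = 10*V*X)
l(O, t) = 89/101 + t (l(O, t) = t + 89*(1/101) = t + 89/101 = 89/101 + t)
(-49601 - l(-146, Q(-5, 11)))/(38456 - 7829) = (-49601 - (89/101 + 10*(-5)*11))/(38456 - 7829) = (-49601 - (89/101 - 550))/30627 = (-49601 - 1*(-55461/101))*(1/30627) = (-49601 + 55461/101)*(1/30627) = -4954240/101*1/30627 = -4954240/3093327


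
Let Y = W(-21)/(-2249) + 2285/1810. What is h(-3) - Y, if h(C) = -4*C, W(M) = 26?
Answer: 673175/62626 ≈ 10.749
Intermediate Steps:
Y = 78337/62626 (Y = 26/(-2249) + 2285/1810 = 26*(-1/2249) + 2285*(1/1810) = -2/173 + 457/362 = 78337/62626 ≈ 1.2509)
h(-3) - Y = -4*(-3) - 1*78337/62626 = 12 - 78337/62626 = 673175/62626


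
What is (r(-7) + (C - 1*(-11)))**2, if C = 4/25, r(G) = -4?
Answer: 32041/625 ≈ 51.266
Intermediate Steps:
C = 4/25 (C = 4*(1/25) = 4/25 ≈ 0.16000)
(r(-7) + (C - 1*(-11)))**2 = (-4 + (4/25 - 1*(-11)))**2 = (-4 + (4/25 + 11))**2 = (-4 + 279/25)**2 = (179/25)**2 = 32041/625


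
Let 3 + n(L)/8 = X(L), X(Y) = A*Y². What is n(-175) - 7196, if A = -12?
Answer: -2947220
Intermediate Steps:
X(Y) = -12*Y²
n(L) = -24 - 96*L² (n(L) = -24 + 8*(-12*L²) = -24 - 96*L²)
n(-175) - 7196 = (-24 - 96*(-175)²) - 7196 = (-24 - 96*30625) - 7196 = (-24 - 2940000) - 7196 = -2940024 - 7196 = -2947220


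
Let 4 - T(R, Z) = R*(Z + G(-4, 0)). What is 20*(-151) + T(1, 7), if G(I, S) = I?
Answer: -3019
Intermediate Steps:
T(R, Z) = 4 - R*(-4 + Z) (T(R, Z) = 4 - R*(Z - 4) = 4 - R*(-4 + Z))
20*(-151) + T(1, 7) = 20*(-151) + (4 + 4*1 - 1*1*7) = -3020 + (4 + 4 - 7) = -3020 + 1 = -3019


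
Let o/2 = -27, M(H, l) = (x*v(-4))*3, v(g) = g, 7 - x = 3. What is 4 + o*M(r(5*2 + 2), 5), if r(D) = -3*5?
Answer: 2596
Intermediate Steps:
x = 4 (x = 7 - 1*3 = 7 - 3 = 4)
r(D) = -15
M(H, l) = -48 (M(H, l) = (4*(-4))*3 = -16*3 = -48)
o = -54 (o = 2*(-27) = -54)
4 + o*M(r(5*2 + 2), 5) = 4 - 54*(-48) = 4 + 2592 = 2596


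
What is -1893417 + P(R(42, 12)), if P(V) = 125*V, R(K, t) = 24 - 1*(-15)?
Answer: -1888542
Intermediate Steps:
R(K, t) = 39 (R(K, t) = 24 + 15 = 39)
-1893417 + P(R(42, 12)) = -1893417 + 125*39 = -1893417 + 4875 = -1888542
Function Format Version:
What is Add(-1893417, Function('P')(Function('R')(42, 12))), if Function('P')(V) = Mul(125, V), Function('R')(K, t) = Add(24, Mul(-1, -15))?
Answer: -1888542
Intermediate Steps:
Function('R')(K, t) = 39 (Function('R')(K, t) = Add(24, 15) = 39)
Add(-1893417, Function('P')(Function('R')(42, 12))) = Add(-1893417, Mul(125, 39)) = Add(-1893417, 4875) = -1888542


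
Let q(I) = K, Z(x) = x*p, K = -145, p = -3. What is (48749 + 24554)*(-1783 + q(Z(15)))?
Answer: -141328184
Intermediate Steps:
Z(x) = -3*x (Z(x) = x*(-3) = -3*x)
q(I) = -145
(48749 + 24554)*(-1783 + q(Z(15))) = (48749 + 24554)*(-1783 - 145) = 73303*(-1928) = -141328184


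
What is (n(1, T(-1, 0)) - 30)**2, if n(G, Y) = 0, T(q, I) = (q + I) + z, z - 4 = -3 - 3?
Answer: 900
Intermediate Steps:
z = -2 (z = 4 + (-3 - 3) = 4 - 6 = -2)
T(q, I) = -2 + I + q (T(q, I) = (q + I) - 2 = (I + q) - 2 = -2 + I + q)
(n(1, T(-1, 0)) - 30)**2 = (0 - 30)**2 = (-30)**2 = 900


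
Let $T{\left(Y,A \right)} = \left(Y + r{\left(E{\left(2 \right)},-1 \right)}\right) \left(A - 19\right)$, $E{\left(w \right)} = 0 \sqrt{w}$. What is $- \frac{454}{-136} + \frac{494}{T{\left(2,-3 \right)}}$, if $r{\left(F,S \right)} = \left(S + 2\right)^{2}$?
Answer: $- \frac{9305}{2244} \approx -4.1466$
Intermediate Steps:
$E{\left(w \right)} = 0$
$r{\left(F,S \right)} = \left(2 + S\right)^{2}$
$T{\left(Y,A \right)} = \left(1 + Y\right) \left(-19 + A\right)$ ($T{\left(Y,A \right)} = \left(Y + \left(2 - 1\right)^{2}\right) \left(A - 19\right) = \left(Y + 1^{2}\right) \left(-19 + A\right) = \left(Y + 1\right) \left(-19 + A\right) = \left(1 + Y\right) \left(-19 + A\right)$)
$- \frac{454}{-136} + \frac{494}{T{\left(2,-3 \right)}} = - \frac{454}{-136} + \frac{494}{-19 - 3 - 38 - 6} = \left(-454\right) \left(- \frac{1}{136}\right) + \frac{494}{-19 - 3 - 38 - 6} = \frac{227}{68} + \frac{494}{-66} = \frac{227}{68} + 494 \left(- \frac{1}{66}\right) = \frac{227}{68} - \frac{247}{33} = - \frac{9305}{2244}$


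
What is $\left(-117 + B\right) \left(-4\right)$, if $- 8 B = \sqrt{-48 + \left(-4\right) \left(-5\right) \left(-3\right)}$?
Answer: $468 + 3 i \sqrt{3} \approx 468.0 + 5.1962 i$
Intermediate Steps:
$B = - \frac{3 i \sqrt{3}}{4}$ ($B = - \frac{\sqrt{-48 + \left(-4\right) \left(-5\right) \left(-3\right)}}{8} = - \frac{\sqrt{-48 + 20 \left(-3\right)}}{8} = - \frac{\sqrt{-48 - 60}}{8} = - \frac{\sqrt{-108}}{8} = - \frac{6 i \sqrt{3}}{8} = - \frac{3 i \sqrt{3}}{4} \approx - 1.299 i$)
$\left(-117 + B\right) \left(-4\right) = \left(-117 - \frac{3 i \sqrt{3}}{4}\right) \left(-4\right) = 468 + 3 i \sqrt{3}$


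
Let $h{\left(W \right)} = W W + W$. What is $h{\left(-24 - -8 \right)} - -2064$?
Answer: $2304$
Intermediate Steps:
$h{\left(W \right)} = W + W^{2}$ ($h{\left(W \right)} = W^{2} + W = W + W^{2}$)
$h{\left(-24 - -8 \right)} - -2064 = \left(-24 - -8\right) \left(1 - 16\right) - -2064 = \left(-24 + 8\right) \left(1 + \left(-24 + 8\right)\right) + 2064 = - 16 \left(1 - 16\right) + 2064 = \left(-16\right) \left(-15\right) + 2064 = 240 + 2064 = 2304$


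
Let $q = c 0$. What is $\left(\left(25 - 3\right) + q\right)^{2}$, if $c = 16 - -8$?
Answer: $484$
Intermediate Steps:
$c = 24$ ($c = 16 + 8 = 24$)
$q = 0$ ($q = 24 \cdot 0 = 0$)
$\left(\left(25 - 3\right) + q\right)^{2} = \left(\left(25 - 3\right) + 0\right)^{2} = \left(22 + 0\right)^{2} = 22^{2} = 484$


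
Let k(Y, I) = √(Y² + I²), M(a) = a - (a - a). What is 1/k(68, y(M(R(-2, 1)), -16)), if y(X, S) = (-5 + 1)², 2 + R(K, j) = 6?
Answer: √305/1220 ≈ 0.014315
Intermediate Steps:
R(K, j) = 4 (R(K, j) = -2 + 6 = 4)
M(a) = a (M(a) = a - 1*0 = a + 0 = a)
y(X, S) = 16 (y(X, S) = (-4)² = 16)
k(Y, I) = √(I² + Y²)
1/k(68, y(M(R(-2, 1)), -16)) = 1/(√(16² + 68²)) = 1/(√(256 + 4624)) = 1/(√4880) = 1/(4*√305) = √305/1220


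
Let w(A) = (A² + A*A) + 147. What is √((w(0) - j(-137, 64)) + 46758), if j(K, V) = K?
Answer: √47042 ≈ 216.89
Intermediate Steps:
w(A) = 147 + 2*A² (w(A) = (A² + A²) + 147 = 2*A² + 147 = 147 + 2*A²)
√((w(0) - j(-137, 64)) + 46758) = √(((147 + 2*0²) - 1*(-137)) + 46758) = √(((147 + 2*0) + 137) + 46758) = √(((147 + 0) + 137) + 46758) = √((147 + 137) + 46758) = √(284 + 46758) = √47042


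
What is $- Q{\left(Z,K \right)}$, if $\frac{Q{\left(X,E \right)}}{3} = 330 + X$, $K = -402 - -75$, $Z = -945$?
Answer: $1845$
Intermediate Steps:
$K = -327$ ($K = -402 + 75 = -327$)
$Q{\left(X,E \right)} = 990 + 3 X$ ($Q{\left(X,E \right)} = 3 \left(330 + X\right) = 990 + 3 X$)
$- Q{\left(Z,K \right)} = - (990 + 3 \left(-945\right)) = - (990 - 2835) = \left(-1\right) \left(-1845\right) = 1845$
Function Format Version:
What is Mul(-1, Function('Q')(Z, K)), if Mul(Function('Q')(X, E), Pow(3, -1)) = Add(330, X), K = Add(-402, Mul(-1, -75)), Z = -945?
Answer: 1845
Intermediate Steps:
K = -327 (K = Add(-402, 75) = -327)
Function('Q')(X, E) = Add(990, Mul(3, X)) (Function('Q')(X, E) = Mul(3, Add(330, X)) = Add(990, Mul(3, X)))
Mul(-1, Function('Q')(Z, K)) = Mul(-1, Add(990, Mul(3, -945))) = Mul(-1, Add(990, -2835)) = Mul(-1, -1845) = 1845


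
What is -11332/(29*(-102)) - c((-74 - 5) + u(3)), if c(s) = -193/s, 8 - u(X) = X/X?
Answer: 40835/35496 ≈ 1.1504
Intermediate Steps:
u(X) = 7 (u(X) = 8 - X/X = 8 - 1*1 = 8 - 1 = 7)
-11332/(29*(-102)) - c((-74 - 5) + u(3)) = -11332/(29*(-102)) - (-193)/((-74 - 5) + 7) = -11332/(-2958) - (-193)/(-79 + 7) = -11332*(-1/2958) - (-193)/(-72) = 5666/1479 - (-193)*(-1)/72 = 5666/1479 - 1*193/72 = 5666/1479 - 193/72 = 40835/35496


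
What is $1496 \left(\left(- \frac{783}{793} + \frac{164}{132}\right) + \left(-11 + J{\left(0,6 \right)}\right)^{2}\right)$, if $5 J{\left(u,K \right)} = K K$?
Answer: $\frac{1307484824}{59475} \approx 21984.0$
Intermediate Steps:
$J{\left(u,K \right)} = \frac{K^{2}}{5}$ ($J{\left(u,K \right)} = \frac{K K}{5} = \frac{K^{2}}{5}$)
$1496 \left(\left(- \frac{783}{793} + \frac{164}{132}\right) + \left(-11 + J{\left(0,6 \right)}\right)^{2}\right) = 1496 \left(\left(- \frac{783}{793} + \frac{164}{132}\right) + \left(-11 + \frac{6^{2}}{5}\right)^{2}\right) = 1496 \left(\left(\left(-783\right) \frac{1}{793} + 164 \cdot \frac{1}{132}\right) + \left(-11 + \frac{1}{5} \cdot 36\right)^{2}\right) = 1496 \left(\left(- \frac{783}{793} + \frac{41}{33}\right) + \left(-11 + \frac{36}{5}\right)^{2}\right) = 1496 \left(\frac{6674}{26169} + \left(- \frac{19}{5}\right)^{2}\right) = 1496 \left(\frac{6674}{26169} + \frac{361}{25}\right) = 1496 \cdot \frac{9613859}{654225} = \frac{1307484824}{59475}$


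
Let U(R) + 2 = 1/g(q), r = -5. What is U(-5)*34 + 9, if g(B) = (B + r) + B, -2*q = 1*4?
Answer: -565/9 ≈ -62.778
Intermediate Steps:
q = -2 (q = -4/2 = -½*4 = -2)
g(B) = -5 + 2*B (g(B) = (B - 5) + B = (-5 + B) + B = -5 + 2*B)
U(R) = -19/9 (U(R) = -2 + 1/(-5 + 2*(-2)) = -2 + 1/(-5 - 4) = -2 + 1/(-9) = -2 - ⅑ = -19/9)
U(-5)*34 + 9 = -19/9*34 + 9 = -646/9 + 9 = -565/9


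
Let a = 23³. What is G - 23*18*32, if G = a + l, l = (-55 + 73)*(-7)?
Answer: -1207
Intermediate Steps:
a = 12167
l = -126 (l = 18*(-7) = -126)
G = 12041 (G = 12167 - 126 = 12041)
G - 23*18*32 = 12041 - 23*18*32 = 12041 - 414*32 = 12041 - 1*13248 = 12041 - 13248 = -1207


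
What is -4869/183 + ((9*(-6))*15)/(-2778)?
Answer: -743214/28243 ≈ -26.315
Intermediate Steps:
-4869/183 + ((9*(-6))*15)/(-2778) = -4869*1/183 - 54*15*(-1/2778) = -1623/61 - 810*(-1/2778) = -1623/61 + 135/463 = -743214/28243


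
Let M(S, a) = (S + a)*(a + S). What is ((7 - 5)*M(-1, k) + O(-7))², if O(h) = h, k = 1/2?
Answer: 169/4 ≈ 42.250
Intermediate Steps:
k = ½ ≈ 0.50000
M(S, a) = (S + a)² (M(S, a) = (S + a)*(S + a) = (S + a)²)
((7 - 5)*M(-1, k) + O(-7))² = ((7 - 5)*(-1 + ½)² - 7)² = (2*(-½)² - 7)² = (2*(¼) - 7)² = (½ - 7)² = (-13/2)² = 169/4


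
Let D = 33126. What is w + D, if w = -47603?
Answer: -14477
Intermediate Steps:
w + D = -47603 + 33126 = -14477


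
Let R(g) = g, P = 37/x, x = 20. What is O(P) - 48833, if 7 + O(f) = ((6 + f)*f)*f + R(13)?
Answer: -390401067/8000 ≈ -48800.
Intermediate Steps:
P = 37/20 ≈ 1.8500
O(f) = 6 + f**2*(6 + f) (O(f) = -7 + (((6 + f)*f)*f + 13) = -7 + ((f*(6 + f))*f + 13) = -7 + (f**2*(6 + f) + 13) = -7 + (13 + f**2*(6 + f)) = 6 + f**2*(6 + f))
O(P) - 48833 = (6 + (37/20)**3 + 6*(37/20)**2) - 48833 = (6 + 50653/8000 + 6*(1369/400)) - 48833 = (6 + 50653/8000 + 4107/200) - 48833 = 262933/8000 - 48833 = -390401067/8000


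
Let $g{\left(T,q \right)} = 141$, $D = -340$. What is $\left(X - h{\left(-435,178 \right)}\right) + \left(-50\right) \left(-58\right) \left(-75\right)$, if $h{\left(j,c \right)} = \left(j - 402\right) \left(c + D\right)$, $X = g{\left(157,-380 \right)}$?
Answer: $-352953$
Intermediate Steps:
$X = 141$
$h{\left(j,c \right)} = \left(-402 + j\right) \left(-340 + c\right)$ ($h{\left(j,c \right)} = \left(j - 402\right) \left(c - 340\right) = \left(-402 + j\right) \left(-340 + c\right)$)
$\left(X - h{\left(-435,178 \right)}\right) + \left(-50\right) \left(-58\right) \left(-75\right) = \left(141 - \left(136680 - 71556 - -147900 + 178 \left(-435\right)\right)\right) + \left(-50\right) \left(-58\right) \left(-75\right) = \left(141 - \left(136680 - 71556 + 147900 - 77430\right)\right) + 2900 \left(-75\right) = \left(141 - 135594\right) - 217500 = -135453 - 217500 = -352953$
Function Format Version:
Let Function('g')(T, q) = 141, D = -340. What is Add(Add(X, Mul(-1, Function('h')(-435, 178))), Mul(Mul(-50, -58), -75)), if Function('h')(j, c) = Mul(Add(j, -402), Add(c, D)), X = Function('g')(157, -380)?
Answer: -352953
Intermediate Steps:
X = 141
Function('h')(j, c) = Mul(Add(-402, j), Add(-340, c)) (Function('h')(j, c) = Mul(Add(j, -402), Add(c, -340)) = Mul(Add(-402, j), Add(-340, c)))
Add(Add(X, Mul(-1, Function('h')(-435, 178))), Mul(Mul(-50, -58), -75)) = Add(Add(141, Mul(-1, Add(136680, Mul(-402, 178), Mul(-340, -435), Mul(178, -435)))), Mul(Mul(-50, -58), -75)) = Add(Add(141, Mul(-1, Add(136680, -71556, 147900, -77430))), Mul(2900, -75)) = Add(Add(141, Mul(-1, 135594)), -217500) = Add(Add(141, -135594), -217500) = Add(-135453, -217500) = -352953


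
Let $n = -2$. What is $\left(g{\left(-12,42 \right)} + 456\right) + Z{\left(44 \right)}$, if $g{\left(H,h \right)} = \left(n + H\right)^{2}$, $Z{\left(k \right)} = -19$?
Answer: $633$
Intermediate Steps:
$g{\left(H,h \right)} = \left(-2 + H\right)^{2}$
$\left(g{\left(-12,42 \right)} + 456\right) + Z{\left(44 \right)} = \left(\left(-2 - 12\right)^{2} + 456\right) - 19 = \left(\left(-14\right)^{2} + 456\right) - 19 = \left(196 + 456\right) - 19 = 652 - 19 = 633$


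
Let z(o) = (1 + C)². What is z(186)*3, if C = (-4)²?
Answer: 867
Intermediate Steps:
C = 16
z(o) = 289 (z(o) = (1 + 16)² = 17² = 289)
z(186)*3 = 289*3 = 867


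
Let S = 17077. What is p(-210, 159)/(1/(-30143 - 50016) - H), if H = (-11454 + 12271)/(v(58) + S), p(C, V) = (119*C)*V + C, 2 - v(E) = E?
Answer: 193626887299185/2339533 ≈ 8.2763e+7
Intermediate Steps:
v(E) = 2 - E
p(C, V) = C + 119*C*V (p(C, V) = 119*C*V + C = C + 119*C*V)
H = 817/17021 (H = (-11454 + 12271)/((2 - 1*58) + 17077) = 817/((2 - 58) + 17077) = 817/(-56 + 17077) = 817/17021 ≈ 0.048000)
p(-210, 159)/(1/(-30143 - 50016) - H) = (-210*(1 + 119*159))/(1/(-30143 - 50016) - 1*817/17021) = (-210*(1 + 18921))/(1/(-80159) - 817/17021) = (-210*18922)/(-1/80159 - 817/17021) = -3973620/(-65506924/1364386339) = -3973620*(-1364386339/65506924) = 193626887299185/2339533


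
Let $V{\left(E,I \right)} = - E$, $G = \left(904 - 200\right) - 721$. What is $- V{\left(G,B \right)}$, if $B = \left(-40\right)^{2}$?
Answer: $-17$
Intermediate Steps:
$B = 1600$
$G = -17$ ($G = 704 - 721 = -17$)
$- V{\left(G,B \right)} = - \left(-1\right) \left(-17\right) = \left(-1\right) 17 = -17$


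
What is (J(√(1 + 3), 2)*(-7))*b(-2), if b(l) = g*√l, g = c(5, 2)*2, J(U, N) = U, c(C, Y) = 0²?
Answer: 0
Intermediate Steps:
c(C, Y) = 0
g = 0 (g = 0*2 = 0)
b(l) = 0 (b(l) = 0*√l = 0)
(J(√(1 + 3), 2)*(-7))*b(-2) = (√(1 + 3)*(-7))*0 = (√4*(-7))*0 = (2*(-7))*0 = -14*0 = 0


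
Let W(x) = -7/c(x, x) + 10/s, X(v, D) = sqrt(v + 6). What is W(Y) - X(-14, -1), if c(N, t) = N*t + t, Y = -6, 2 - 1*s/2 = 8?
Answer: -16/15 - 2*I*sqrt(2) ≈ -1.0667 - 2.8284*I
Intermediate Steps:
s = -12 (s = 4 - 2*8 = 4 - 16 = -12)
c(N, t) = t + N*t
X(v, D) = sqrt(6 + v)
W(x) = -5/6 - 7/(x*(1 + x)) (W(x) = -7*1/(x*(1 + x)) + 10/(-12) = -7/(x*(1 + x)) + 10*(-1/12) = -7/(x*(1 + x)) - 5/6 = -5/6 - 7/(x*(1 + x)))
W(Y) - X(-14, -1) = (1/6)*(-42 - 5*(-6)*(1 - 6))/(-6*(1 - 6)) - sqrt(6 - 14) = (1/6)*(-1/6)*(-42 - 5*(-6)*(-5))/(-5) - sqrt(-8) = (1/6)*(-1/6)*(-1/5)*(-42 - 150) - 2*I*sqrt(2) = (1/6)*(-1/6)*(-1/5)*(-192) - 2*I*sqrt(2) = -16/15 - 2*I*sqrt(2)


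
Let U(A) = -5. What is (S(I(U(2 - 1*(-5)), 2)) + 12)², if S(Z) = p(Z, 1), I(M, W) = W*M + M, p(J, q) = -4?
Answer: 64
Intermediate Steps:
I(M, W) = M + M*W (I(M, W) = M*W + M = M + M*W)
S(Z) = -4
(S(I(U(2 - 1*(-5)), 2)) + 12)² = (-4 + 12)² = 8² = 64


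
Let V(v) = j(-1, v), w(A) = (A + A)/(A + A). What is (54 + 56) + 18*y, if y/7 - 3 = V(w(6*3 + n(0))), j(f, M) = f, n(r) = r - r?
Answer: 362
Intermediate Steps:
n(r) = 0
w(A) = 1 (w(A) = (2*A)/((2*A)) = (2*A)*(1/(2*A)) = 1)
V(v) = -1
y = 14 (y = 21 + 7*(-1) = 21 - 7 = 14)
(54 + 56) + 18*y = (54 + 56) + 18*14 = 110 + 252 = 362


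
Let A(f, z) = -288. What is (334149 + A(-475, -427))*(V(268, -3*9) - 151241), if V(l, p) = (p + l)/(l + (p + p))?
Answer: -10805522440713/214 ≈ -5.0493e+10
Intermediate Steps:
V(l, p) = (l + p)/(l + 2*p)
(334149 + A(-475, -427))*(V(268, -3*9) - 151241) = (334149 - 288)*((268 - 3*9)/(268 + 2*(-3*9)) - 151241) = 333861*((268 - 27)/(268 + 2*(-27)) - 151241) = 333861*(241/(268 - 54) - 151241) = 333861*(241/214 - 151241) = 333861*(-32365333/214) = -10805522440713/214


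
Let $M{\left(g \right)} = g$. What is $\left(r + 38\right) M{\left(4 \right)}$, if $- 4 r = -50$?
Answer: $202$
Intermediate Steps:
$r = \frac{25}{2}$ ($r = \left(- \frac{1}{4}\right) \left(-50\right) = \frac{25}{2} \approx 12.5$)
$\left(r + 38\right) M{\left(4 \right)} = \left(\frac{25}{2} + 38\right) 4 = \frac{101}{2} \cdot 4 = 202$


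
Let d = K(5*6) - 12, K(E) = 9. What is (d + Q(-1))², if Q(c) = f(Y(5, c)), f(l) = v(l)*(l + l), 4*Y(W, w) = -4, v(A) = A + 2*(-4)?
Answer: 225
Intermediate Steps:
v(A) = -8 + A (v(A) = A - 8 = -8 + A)
Y(W, w) = -1 (Y(W, w) = (¼)*(-4) = -1)
f(l) = 2*l*(-8 + l) (f(l) = (-8 + l)*(l + l) = (-8 + l)*(2*l) = 2*l*(-8 + l))
Q(c) = 18 (Q(c) = 2*(-1)*(-8 - 1) = 2*(-1)*(-9) = 18)
d = -3 (d = 9 - 12 = -3)
(d + Q(-1))² = (-3 + 18)² = 15² = 225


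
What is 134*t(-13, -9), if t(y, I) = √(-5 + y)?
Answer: 402*I*√2 ≈ 568.51*I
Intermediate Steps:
134*t(-13, -9) = 134*√(-5 - 13) = 134*√(-18) = 134*(3*I*√2) = 402*I*√2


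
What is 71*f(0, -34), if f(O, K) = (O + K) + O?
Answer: -2414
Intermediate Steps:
f(O, K) = K + 2*O (f(O, K) = (K + O) + O = K + 2*O)
71*f(0, -34) = 71*(-34 + 2*0) = 71*(-34 + 0) = 71*(-34) = -2414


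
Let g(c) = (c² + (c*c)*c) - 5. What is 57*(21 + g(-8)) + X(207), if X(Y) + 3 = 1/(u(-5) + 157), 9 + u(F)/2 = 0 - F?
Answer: -3669422/149 ≈ -24627.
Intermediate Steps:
u(F) = -18 - 2*F (u(F) = -18 + 2*(0 - F) = -18 + 2*(-F) = -18 - 2*F)
g(c) = -5 + c² + c³ (g(c) = (c² + c²*c) - 5 = (c² + c³) - 5 = -5 + c² + c³)
X(Y) = -446/149 (X(Y) = -3 + 1/((-18 - 2*(-5)) + 157) = -3 + 1/((-18 + 10) + 157) = -3 + 1/(-8 + 157) = -3 + 1/149 = -446/149)
57*(21 + g(-8)) + X(207) = 57*(21 + (-5 + (-8)² + (-8)³)) - 446/149 = 57*(21 + (-5 + 64 - 512)) - 446/149 = 57*(21 - 453) - 446/149 = 57*(-432) - 446/149 = -24624 - 446/149 = -3669422/149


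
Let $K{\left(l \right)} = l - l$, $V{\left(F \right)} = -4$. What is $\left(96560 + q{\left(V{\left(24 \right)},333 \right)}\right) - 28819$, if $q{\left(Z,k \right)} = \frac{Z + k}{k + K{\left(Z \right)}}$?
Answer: $\frac{22558082}{333} \approx 67742.0$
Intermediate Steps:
$K{\left(l \right)} = 0$
$q{\left(Z,k \right)} = \frac{Z + k}{k}$ ($q{\left(Z,k \right)} = \frac{Z + k}{k + 0} = \frac{Z + k}{k}$)
$\left(96560 + q{\left(V{\left(24 \right)},333 \right)}\right) - 28819 = \left(96560 + \frac{-4 + 333}{333}\right) - 28819 = \left(96560 + \frac{1}{333} \cdot 329\right) - 28819 = \left(96560 + \frac{329}{333}\right) - 28819 = \frac{32154809}{333} - 28819 = \frac{22558082}{333}$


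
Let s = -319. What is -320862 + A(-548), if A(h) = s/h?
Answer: -175832057/548 ≈ -3.2086e+5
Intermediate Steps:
A(h) = -319/h
-320862 + A(-548) = -320862 - 319/(-548) = -320862 - 319*(-1/548) = -320862 + 319/548 = -175832057/548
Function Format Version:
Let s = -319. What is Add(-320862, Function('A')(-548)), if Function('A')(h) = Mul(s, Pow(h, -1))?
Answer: Rational(-175832057, 548) ≈ -3.2086e+5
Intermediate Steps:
Function('A')(h) = Mul(-319, Pow(h, -1))
Add(-320862, Function('A')(-548)) = Add(-320862, Mul(-319, Pow(-548, -1))) = Add(-320862, Mul(-319, Rational(-1, 548))) = Add(-320862, Rational(319, 548)) = Rational(-175832057, 548)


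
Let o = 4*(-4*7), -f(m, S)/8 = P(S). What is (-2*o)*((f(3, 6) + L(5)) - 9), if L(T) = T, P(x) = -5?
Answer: 8064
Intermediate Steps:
f(m, S) = 40 (f(m, S) = -8*(-5) = 40)
o = -112 (o = 4*(-28) = -112)
(-2*o)*((f(3, 6) + L(5)) - 9) = (-2*(-112))*((40 + 5) - 9) = 224*(45 - 9) = 224*36 = 8064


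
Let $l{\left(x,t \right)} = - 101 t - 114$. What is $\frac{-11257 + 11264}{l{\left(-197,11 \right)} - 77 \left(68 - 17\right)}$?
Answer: $- \frac{1}{736} \approx -0.0013587$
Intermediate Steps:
$l{\left(x,t \right)} = -114 - 101 t$
$\frac{-11257 + 11264}{l{\left(-197,11 \right)} - 77 \left(68 - 17\right)} = \frac{-11257 + 11264}{\left(-114 - 1111\right) - 77 \left(68 - 17\right)} = \frac{7}{\left(-114 - 1111\right) - 3927} = \frac{7}{-1225 - 3927} = \frac{7}{-5152} = 7 \left(- \frac{1}{5152}\right) = - \frac{1}{736}$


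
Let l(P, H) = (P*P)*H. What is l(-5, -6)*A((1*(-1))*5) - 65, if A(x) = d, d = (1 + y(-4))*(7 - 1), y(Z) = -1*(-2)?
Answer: -2765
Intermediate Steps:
y(Z) = 2
d = 18 (d = (1 + 2)*(7 - 1) = 3*6 = 18)
l(P, H) = H*P² (l(P, H) = P²*H = H*P²)
A(x) = 18
l(-5, -6)*A((1*(-1))*5) - 65 = -6*(-5)²*18 - 65 = -6*25*18 - 65 = -150*18 - 65 = -2700 - 65 = -2765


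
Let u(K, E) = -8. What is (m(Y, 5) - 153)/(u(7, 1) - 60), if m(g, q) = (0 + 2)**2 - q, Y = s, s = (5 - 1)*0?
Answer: 77/34 ≈ 2.2647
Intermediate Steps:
s = 0 (s = 4*0 = 0)
Y = 0
m(g, q) = 4 - q (m(g, q) = 2**2 - q = 4 - q)
(m(Y, 5) - 153)/(u(7, 1) - 60) = ((4 - 1*5) - 153)/(-8 - 60) = ((4 - 5) - 153)/(-68) = -(-1 - 153)/68 = -1/68*(-154) = 77/34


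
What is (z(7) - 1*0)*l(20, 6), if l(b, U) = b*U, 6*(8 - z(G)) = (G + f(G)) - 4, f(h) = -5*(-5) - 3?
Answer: 460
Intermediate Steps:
f(h) = 22 (f(h) = 25 - 3 = 22)
z(G) = 5 - G/6 (z(G) = 8 - ((G + 22) - 4)/6 = 8 - ((22 + G) - 4)/6 = 8 - (18 + G)/6 = 8 + (-3 - G/6) = 5 - G/6)
l(b, U) = U*b
(z(7) - 1*0)*l(20, 6) = ((5 - ⅙*7) - 1*0)*(6*20) = ((5 - 7/6) + 0)*120 = (23/6 + 0)*120 = (23/6)*120 = 460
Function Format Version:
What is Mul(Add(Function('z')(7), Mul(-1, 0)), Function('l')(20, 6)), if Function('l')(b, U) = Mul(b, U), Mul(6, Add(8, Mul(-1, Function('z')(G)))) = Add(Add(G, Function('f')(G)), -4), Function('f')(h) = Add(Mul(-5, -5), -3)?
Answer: 460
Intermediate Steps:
Function('f')(h) = 22 (Function('f')(h) = Add(25, -3) = 22)
Function('z')(G) = Add(5, Mul(Rational(-1, 6), G)) (Function('z')(G) = Add(8, Mul(Rational(-1, 6), Add(Add(G, 22), -4))) = Add(8, Mul(Rational(-1, 6), Add(Add(22, G), -4))) = Add(8, Mul(Rational(-1, 6), Add(18, G))) = Add(8, Add(-3, Mul(Rational(-1, 6), G))) = Add(5, Mul(Rational(-1, 6), G)))
Function('l')(b, U) = Mul(U, b)
Mul(Add(Function('z')(7), Mul(-1, 0)), Function('l')(20, 6)) = Mul(Add(Add(5, Mul(Rational(-1, 6), 7)), Mul(-1, 0)), Mul(6, 20)) = Mul(Add(Add(5, Rational(-7, 6)), 0), 120) = Mul(Add(Rational(23, 6), 0), 120) = Mul(Rational(23, 6), 120) = 460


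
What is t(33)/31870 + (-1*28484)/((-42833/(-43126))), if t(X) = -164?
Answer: -19574573192346/682543855 ≈ -28679.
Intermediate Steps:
t(33)/31870 + (-1*28484)/((-42833/(-43126))) = -164/31870 + (-1*28484)/((-42833/(-43126))) = -164*1/31870 - 28484/((-42833*(-1/43126))) = -82/15935 - 28484/42833/43126 = -82/15935 - 28484*43126/42833 = -82/15935 - 1228400984/42833 = -19574573192346/682543855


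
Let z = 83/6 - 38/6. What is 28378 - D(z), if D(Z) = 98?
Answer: 28280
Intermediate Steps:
z = 15/2 (z = 83*(⅙) - 38*⅙ = 83/6 - 19/3 = 15/2 ≈ 7.5000)
28378 - D(z) = 28378 - 1*98 = 28378 - 98 = 28280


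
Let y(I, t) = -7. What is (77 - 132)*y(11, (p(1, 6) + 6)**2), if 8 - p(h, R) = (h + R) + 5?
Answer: 385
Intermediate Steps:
p(h, R) = 3 - R - h (p(h, R) = 8 - ((h + R) + 5) = 8 - ((R + h) + 5) = 8 - (5 + R + h) = 8 + (-5 - R - h) = 3 - R - h)
(77 - 132)*y(11, (p(1, 6) + 6)**2) = (77 - 132)*(-7) = -55*(-7) = 385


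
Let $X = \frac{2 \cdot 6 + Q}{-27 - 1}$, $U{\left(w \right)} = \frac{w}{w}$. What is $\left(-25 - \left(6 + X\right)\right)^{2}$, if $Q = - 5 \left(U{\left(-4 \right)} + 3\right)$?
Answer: $\frac{47961}{49} \approx 978.8$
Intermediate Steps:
$U{\left(w \right)} = 1$
$Q = -20$ ($Q = - 5 \left(1 + 3\right) = \left(-5\right) 4 = -20$)
$X = \frac{2}{7}$ ($X = \frac{2 \cdot 6 - 20}{-27 - 1} = \frac{12 - 20}{-28} = \left(-8\right) \left(- \frac{1}{28}\right) = \frac{2}{7} \approx 0.28571$)
$\left(-25 - \left(6 + X\right)\right)^{2} = \left(-25 + \left(6 \left(-1\right) - \frac{2}{7}\right)\right)^{2} = \left(-25 - \frac{44}{7}\right)^{2} = \left(- \frac{219}{7}\right)^{2} = \frac{47961}{49}$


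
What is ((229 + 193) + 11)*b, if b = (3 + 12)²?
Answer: 97425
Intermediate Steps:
b = 225 (b = 15² = 225)
((229 + 193) + 11)*b = ((229 + 193) + 11)*225 = (422 + 11)*225 = 433*225 = 97425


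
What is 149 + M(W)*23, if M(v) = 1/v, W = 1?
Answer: 172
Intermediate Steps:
149 + M(W)*23 = 149 + 23/1 = 149 + 1*23 = 149 + 23 = 172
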